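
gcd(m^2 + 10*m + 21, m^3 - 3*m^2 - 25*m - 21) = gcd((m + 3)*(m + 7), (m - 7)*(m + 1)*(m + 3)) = m + 3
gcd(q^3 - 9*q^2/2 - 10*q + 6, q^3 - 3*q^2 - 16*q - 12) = q^2 - 4*q - 12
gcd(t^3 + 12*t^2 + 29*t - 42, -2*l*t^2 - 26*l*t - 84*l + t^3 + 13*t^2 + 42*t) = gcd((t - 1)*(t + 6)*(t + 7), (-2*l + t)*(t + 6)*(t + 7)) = t^2 + 13*t + 42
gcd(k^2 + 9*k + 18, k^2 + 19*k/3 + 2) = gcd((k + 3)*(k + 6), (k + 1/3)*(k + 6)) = k + 6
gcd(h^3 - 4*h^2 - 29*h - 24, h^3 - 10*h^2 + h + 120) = h^2 - 5*h - 24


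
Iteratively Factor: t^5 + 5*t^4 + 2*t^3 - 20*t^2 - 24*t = (t - 2)*(t^4 + 7*t^3 + 16*t^2 + 12*t) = (t - 2)*(t + 3)*(t^3 + 4*t^2 + 4*t) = t*(t - 2)*(t + 3)*(t^2 + 4*t + 4) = t*(t - 2)*(t + 2)*(t + 3)*(t + 2)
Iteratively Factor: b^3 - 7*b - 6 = (b - 3)*(b^2 + 3*b + 2) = (b - 3)*(b + 2)*(b + 1)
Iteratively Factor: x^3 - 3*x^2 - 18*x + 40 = (x - 5)*(x^2 + 2*x - 8) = (x - 5)*(x + 4)*(x - 2)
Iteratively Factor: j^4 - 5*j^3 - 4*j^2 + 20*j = (j)*(j^3 - 5*j^2 - 4*j + 20) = j*(j - 2)*(j^2 - 3*j - 10) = j*(j - 2)*(j + 2)*(j - 5)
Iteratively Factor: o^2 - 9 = (o - 3)*(o + 3)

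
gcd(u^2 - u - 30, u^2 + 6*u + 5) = u + 5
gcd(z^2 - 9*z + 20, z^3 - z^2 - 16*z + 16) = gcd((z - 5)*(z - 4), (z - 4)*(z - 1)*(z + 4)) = z - 4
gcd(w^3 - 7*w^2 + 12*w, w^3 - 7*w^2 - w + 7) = 1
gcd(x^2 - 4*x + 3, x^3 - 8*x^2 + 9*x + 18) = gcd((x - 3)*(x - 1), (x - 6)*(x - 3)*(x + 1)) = x - 3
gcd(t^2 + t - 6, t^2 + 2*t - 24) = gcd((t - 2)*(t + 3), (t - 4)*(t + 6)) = 1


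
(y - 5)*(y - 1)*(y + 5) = y^3 - y^2 - 25*y + 25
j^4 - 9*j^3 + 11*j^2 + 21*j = j*(j - 7)*(j - 3)*(j + 1)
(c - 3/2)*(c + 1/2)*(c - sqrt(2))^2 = c^4 - 2*sqrt(2)*c^3 - c^3 + 5*c^2/4 + 2*sqrt(2)*c^2 - 2*c + 3*sqrt(2)*c/2 - 3/2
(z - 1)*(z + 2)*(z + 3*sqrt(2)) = z^3 + z^2 + 3*sqrt(2)*z^2 - 2*z + 3*sqrt(2)*z - 6*sqrt(2)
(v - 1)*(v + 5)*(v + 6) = v^3 + 10*v^2 + 19*v - 30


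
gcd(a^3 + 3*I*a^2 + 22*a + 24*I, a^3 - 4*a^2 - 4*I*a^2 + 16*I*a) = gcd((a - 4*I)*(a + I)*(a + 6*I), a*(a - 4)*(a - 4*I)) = a - 4*I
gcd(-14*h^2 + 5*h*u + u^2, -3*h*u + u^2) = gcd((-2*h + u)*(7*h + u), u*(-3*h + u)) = 1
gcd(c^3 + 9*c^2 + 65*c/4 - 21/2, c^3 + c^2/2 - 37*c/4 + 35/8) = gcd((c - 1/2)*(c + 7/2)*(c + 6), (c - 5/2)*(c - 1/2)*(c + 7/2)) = c^2 + 3*c - 7/4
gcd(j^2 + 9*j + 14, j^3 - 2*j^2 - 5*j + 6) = j + 2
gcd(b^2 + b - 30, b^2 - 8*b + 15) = b - 5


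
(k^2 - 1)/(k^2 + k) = (k - 1)/k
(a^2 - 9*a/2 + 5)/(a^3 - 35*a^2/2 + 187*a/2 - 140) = (a - 2)/(a^2 - 15*a + 56)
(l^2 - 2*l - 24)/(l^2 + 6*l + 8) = (l - 6)/(l + 2)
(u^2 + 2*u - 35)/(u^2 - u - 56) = (u - 5)/(u - 8)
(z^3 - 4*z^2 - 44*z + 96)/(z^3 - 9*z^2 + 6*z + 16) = (z + 6)/(z + 1)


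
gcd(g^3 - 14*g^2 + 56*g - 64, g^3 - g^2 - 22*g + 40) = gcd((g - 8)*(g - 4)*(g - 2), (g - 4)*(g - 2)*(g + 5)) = g^2 - 6*g + 8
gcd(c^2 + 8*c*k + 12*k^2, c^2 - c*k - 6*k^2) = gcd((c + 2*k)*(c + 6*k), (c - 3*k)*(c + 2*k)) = c + 2*k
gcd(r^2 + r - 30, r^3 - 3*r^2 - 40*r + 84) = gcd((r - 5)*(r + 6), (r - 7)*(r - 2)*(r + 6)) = r + 6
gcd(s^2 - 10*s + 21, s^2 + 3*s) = 1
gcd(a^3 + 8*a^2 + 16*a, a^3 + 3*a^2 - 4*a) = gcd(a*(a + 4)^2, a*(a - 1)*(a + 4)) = a^2 + 4*a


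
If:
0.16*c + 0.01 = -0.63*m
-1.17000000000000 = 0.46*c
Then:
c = -2.54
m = 0.63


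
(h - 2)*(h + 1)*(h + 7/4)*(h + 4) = h^4 + 19*h^3/4 - 3*h^2/4 - 37*h/2 - 14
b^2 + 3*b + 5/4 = (b + 1/2)*(b + 5/2)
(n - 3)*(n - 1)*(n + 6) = n^3 + 2*n^2 - 21*n + 18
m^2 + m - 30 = (m - 5)*(m + 6)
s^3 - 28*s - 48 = (s - 6)*(s + 2)*(s + 4)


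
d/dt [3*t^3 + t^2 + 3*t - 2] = 9*t^2 + 2*t + 3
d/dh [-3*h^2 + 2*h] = 2 - 6*h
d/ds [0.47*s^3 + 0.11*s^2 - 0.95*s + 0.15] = 1.41*s^2 + 0.22*s - 0.95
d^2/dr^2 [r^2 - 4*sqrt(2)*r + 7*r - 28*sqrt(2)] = 2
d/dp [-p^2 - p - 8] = -2*p - 1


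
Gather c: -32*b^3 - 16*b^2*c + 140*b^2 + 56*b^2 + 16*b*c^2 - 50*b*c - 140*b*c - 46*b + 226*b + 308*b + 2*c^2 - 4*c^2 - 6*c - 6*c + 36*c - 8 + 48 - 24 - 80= -32*b^3 + 196*b^2 + 488*b + c^2*(16*b - 2) + c*(-16*b^2 - 190*b + 24) - 64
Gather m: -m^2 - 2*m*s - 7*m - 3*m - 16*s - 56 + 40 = -m^2 + m*(-2*s - 10) - 16*s - 16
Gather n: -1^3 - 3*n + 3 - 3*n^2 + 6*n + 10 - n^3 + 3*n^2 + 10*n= -n^3 + 13*n + 12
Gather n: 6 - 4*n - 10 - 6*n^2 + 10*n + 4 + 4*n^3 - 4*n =4*n^3 - 6*n^2 + 2*n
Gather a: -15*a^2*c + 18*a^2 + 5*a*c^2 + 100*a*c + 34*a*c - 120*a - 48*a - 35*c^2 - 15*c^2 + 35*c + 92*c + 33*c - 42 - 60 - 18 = a^2*(18 - 15*c) + a*(5*c^2 + 134*c - 168) - 50*c^2 + 160*c - 120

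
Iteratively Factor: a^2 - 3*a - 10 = (a + 2)*(a - 5)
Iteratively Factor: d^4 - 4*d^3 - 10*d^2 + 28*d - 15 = (d - 1)*(d^3 - 3*d^2 - 13*d + 15) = (d - 5)*(d - 1)*(d^2 + 2*d - 3) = (d - 5)*(d - 1)*(d + 3)*(d - 1)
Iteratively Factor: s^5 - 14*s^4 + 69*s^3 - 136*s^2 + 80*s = (s - 4)*(s^4 - 10*s^3 + 29*s^2 - 20*s) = (s - 4)*(s - 1)*(s^3 - 9*s^2 + 20*s) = s*(s - 4)*(s - 1)*(s^2 - 9*s + 20) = s*(s - 4)^2*(s - 1)*(s - 5)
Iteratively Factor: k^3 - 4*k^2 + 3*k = (k - 3)*(k^2 - k) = k*(k - 3)*(k - 1)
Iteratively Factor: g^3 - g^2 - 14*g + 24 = (g - 2)*(g^2 + g - 12) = (g - 3)*(g - 2)*(g + 4)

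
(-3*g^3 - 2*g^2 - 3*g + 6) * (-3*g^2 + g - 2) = 9*g^5 + 3*g^4 + 13*g^3 - 17*g^2 + 12*g - 12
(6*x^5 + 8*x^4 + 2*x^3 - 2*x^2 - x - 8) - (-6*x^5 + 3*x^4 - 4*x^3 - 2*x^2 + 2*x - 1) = 12*x^5 + 5*x^4 + 6*x^3 - 3*x - 7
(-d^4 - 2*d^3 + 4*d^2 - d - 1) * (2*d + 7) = -2*d^5 - 11*d^4 - 6*d^3 + 26*d^2 - 9*d - 7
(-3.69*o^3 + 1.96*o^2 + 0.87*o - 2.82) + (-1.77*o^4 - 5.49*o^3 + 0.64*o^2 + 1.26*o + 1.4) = -1.77*o^4 - 9.18*o^3 + 2.6*o^2 + 2.13*o - 1.42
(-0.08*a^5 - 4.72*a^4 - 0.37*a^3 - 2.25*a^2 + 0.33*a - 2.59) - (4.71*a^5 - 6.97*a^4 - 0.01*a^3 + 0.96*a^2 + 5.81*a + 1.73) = -4.79*a^5 + 2.25*a^4 - 0.36*a^3 - 3.21*a^2 - 5.48*a - 4.32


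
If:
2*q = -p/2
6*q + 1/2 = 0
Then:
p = 1/3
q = -1/12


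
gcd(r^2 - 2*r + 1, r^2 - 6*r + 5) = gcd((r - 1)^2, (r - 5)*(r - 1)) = r - 1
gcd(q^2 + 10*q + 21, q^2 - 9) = q + 3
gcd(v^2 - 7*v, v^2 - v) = v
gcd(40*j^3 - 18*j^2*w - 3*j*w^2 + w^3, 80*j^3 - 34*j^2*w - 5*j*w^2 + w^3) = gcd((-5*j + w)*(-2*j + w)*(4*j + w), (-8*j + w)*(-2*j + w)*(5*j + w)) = -2*j + w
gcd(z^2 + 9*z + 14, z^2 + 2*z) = z + 2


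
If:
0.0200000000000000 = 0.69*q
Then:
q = 0.03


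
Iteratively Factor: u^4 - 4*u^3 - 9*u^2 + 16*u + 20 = (u - 2)*(u^3 - 2*u^2 - 13*u - 10) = (u - 2)*(u + 1)*(u^2 - 3*u - 10) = (u - 2)*(u + 1)*(u + 2)*(u - 5)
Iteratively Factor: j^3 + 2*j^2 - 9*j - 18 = (j - 3)*(j^2 + 5*j + 6) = (j - 3)*(j + 2)*(j + 3)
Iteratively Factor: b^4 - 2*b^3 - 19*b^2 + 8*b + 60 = (b + 3)*(b^3 - 5*b^2 - 4*b + 20) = (b - 2)*(b + 3)*(b^2 - 3*b - 10) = (b - 5)*(b - 2)*(b + 3)*(b + 2)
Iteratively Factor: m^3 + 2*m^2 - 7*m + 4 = (m - 1)*(m^2 + 3*m - 4) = (m - 1)^2*(m + 4)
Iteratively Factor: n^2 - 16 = (n + 4)*(n - 4)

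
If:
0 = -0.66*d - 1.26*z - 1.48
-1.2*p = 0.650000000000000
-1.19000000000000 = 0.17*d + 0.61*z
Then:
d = 3.17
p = -0.54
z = -2.83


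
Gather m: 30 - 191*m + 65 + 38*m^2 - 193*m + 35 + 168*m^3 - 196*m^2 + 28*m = 168*m^3 - 158*m^2 - 356*m + 130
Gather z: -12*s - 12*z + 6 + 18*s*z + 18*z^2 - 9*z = -12*s + 18*z^2 + z*(18*s - 21) + 6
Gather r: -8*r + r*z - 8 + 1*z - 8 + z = r*(z - 8) + 2*z - 16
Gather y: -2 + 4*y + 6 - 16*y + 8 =12 - 12*y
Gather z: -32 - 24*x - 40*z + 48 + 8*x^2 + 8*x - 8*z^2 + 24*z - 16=8*x^2 - 16*x - 8*z^2 - 16*z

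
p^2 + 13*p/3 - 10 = (p - 5/3)*(p + 6)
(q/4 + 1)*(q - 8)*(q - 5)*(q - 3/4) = q^4/4 - 39*q^3/16 - 21*q^2/16 + 169*q/4 - 30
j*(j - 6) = j^2 - 6*j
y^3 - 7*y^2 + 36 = (y - 6)*(y - 3)*(y + 2)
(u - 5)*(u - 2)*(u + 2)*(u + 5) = u^4 - 29*u^2 + 100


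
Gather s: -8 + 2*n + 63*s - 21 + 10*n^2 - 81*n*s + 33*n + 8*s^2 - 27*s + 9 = 10*n^2 + 35*n + 8*s^2 + s*(36 - 81*n) - 20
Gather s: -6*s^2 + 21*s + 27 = -6*s^2 + 21*s + 27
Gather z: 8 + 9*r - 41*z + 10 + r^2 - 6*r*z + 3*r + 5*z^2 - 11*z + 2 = r^2 + 12*r + 5*z^2 + z*(-6*r - 52) + 20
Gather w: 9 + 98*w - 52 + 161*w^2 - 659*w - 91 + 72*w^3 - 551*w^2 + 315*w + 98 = 72*w^3 - 390*w^2 - 246*w - 36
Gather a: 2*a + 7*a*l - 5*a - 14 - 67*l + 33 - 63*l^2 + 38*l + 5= a*(7*l - 3) - 63*l^2 - 29*l + 24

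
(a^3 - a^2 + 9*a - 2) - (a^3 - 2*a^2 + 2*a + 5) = a^2 + 7*a - 7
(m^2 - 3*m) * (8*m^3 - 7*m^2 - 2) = 8*m^5 - 31*m^4 + 21*m^3 - 2*m^2 + 6*m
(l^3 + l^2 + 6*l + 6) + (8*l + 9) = l^3 + l^2 + 14*l + 15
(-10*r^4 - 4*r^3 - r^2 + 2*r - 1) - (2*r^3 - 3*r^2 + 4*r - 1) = -10*r^4 - 6*r^3 + 2*r^2 - 2*r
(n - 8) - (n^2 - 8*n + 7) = -n^2 + 9*n - 15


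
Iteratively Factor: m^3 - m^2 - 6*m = (m + 2)*(m^2 - 3*m) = (m - 3)*(m + 2)*(m)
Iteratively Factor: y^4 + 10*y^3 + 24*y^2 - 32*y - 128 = (y + 4)*(y^3 + 6*y^2 - 32) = (y + 4)^2*(y^2 + 2*y - 8) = (y + 4)^3*(y - 2)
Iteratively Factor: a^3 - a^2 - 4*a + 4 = (a - 1)*(a^2 - 4) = (a - 1)*(a + 2)*(a - 2)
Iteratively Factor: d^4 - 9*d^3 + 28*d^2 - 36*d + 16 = (d - 2)*(d^3 - 7*d^2 + 14*d - 8) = (d - 2)*(d - 1)*(d^2 - 6*d + 8) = (d - 4)*(d - 2)*(d - 1)*(d - 2)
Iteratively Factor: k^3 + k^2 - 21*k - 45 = (k - 5)*(k^2 + 6*k + 9) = (k - 5)*(k + 3)*(k + 3)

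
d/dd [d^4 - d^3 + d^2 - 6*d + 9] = 4*d^3 - 3*d^2 + 2*d - 6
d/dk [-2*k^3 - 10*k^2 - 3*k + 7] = -6*k^2 - 20*k - 3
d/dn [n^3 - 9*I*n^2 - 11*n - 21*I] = 3*n^2 - 18*I*n - 11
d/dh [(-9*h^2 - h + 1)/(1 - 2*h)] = (18*h^2 - 18*h + 1)/(4*h^2 - 4*h + 1)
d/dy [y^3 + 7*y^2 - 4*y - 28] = 3*y^2 + 14*y - 4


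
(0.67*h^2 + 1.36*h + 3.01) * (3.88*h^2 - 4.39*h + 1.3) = 2.5996*h^4 + 2.3355*h^3 + 6.5794*h^2 - 11.4459*h + 3.913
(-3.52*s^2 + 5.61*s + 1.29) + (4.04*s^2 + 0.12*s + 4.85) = 0.52*s^2 + 5.73*s + 6.14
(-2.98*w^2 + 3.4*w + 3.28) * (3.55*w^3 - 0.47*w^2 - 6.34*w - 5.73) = -10.579*w^5 + 13.4706*w^4 + 28.9392*w^3 - 6.02219999999999*w^2 - 40.2772*w - 18.7944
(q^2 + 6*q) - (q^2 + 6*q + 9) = -9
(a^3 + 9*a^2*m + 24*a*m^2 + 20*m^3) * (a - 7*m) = a^4 + 2*a^3*m - 39*a^2*m^2 - 148*a*m^3 - 140*m^4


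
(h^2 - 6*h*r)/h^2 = (h - 6*r)/h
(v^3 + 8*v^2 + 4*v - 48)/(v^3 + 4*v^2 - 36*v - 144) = (v - 2)/(v - 6)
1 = 1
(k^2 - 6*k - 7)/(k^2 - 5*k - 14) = (k + 1)/(k + 2)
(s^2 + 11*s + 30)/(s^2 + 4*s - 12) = (s + 5)/(s - 2)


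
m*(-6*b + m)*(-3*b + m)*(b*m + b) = 18*b^3*m^2 + 18*b^3*m - 9*b^2*m^3 - 9*b^2*m^2 + b*m^4 + b*m^3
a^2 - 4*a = a*(a - 4)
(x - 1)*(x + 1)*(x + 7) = x^3 + 7*x^2 - x - 7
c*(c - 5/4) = c^2 - 5*c/4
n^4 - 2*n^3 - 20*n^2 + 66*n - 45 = (n - 3)^2*(n - 1)*(n + 5)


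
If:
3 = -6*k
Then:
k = -1/2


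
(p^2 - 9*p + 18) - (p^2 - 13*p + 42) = 4*p - 24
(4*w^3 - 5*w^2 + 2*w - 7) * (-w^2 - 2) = -4*w^5 + 5*w^4 - 10*w^3 + 17*w^2 - 4*w + 14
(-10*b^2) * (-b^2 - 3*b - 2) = 10*b^4 + 30*b^3 + 20*b^2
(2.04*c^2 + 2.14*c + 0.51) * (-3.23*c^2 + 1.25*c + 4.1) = -6.5892*c^4 - 4.3622*c^3 + 9.3917*c^2 + 9.4115*c + 2.091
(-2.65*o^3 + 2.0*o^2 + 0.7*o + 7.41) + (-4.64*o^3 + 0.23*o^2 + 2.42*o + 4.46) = -7.29*o^3 + 2.23*o^2 + 3.12*o + 11.87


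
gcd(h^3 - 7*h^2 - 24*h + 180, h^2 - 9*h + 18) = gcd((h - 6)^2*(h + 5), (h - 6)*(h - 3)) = h - 6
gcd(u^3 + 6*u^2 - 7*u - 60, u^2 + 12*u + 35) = u + 5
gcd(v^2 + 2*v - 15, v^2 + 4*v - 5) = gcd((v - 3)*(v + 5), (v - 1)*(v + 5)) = v + 5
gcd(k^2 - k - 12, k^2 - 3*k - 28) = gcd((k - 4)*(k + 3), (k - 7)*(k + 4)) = 1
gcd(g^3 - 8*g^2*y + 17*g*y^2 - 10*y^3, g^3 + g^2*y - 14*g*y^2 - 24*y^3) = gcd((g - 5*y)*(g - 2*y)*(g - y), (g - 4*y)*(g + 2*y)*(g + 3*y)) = 1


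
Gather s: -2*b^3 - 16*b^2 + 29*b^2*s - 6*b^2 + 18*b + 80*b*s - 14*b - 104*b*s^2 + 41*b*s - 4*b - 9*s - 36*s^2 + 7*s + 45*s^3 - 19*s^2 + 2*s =-2*b^3 - 22*b^2 + 45*s^3 + s^2*(-104*b - 55) + s*(29*b^2 + 121*b)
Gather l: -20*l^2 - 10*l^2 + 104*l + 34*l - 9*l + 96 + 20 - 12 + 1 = -30*l^2 + 129*l + 105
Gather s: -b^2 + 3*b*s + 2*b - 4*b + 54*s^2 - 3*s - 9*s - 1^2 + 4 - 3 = -b^2 - 2*b + 54*s^2 + s*(3*b - 12)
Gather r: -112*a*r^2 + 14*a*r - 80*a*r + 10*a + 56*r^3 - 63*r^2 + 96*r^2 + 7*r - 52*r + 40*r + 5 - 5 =10*a + 56*r^3 + r^2*(33 - 112*a) + r*(-66*a - 5)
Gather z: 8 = 8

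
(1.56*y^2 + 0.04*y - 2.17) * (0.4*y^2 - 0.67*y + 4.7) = 0.624*y^4 - 1.0292*y^3 + 6.4372*y^2 + 1.6419*y - 10.199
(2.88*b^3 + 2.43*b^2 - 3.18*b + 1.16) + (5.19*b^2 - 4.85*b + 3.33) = 2.88*b^3 + 7.62*b^2 - 8.03*b + 4.49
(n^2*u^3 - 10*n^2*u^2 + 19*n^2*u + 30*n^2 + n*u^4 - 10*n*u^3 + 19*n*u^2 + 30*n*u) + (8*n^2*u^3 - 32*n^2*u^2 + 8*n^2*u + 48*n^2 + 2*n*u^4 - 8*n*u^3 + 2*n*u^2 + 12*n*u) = 9*n^2*u^3 - 42*n^2*u^2 + 27*n^2*u + 78*n^2 + 3*n*u^4 - 18*n*u^3 + 21*n*u^2 + 42*n*u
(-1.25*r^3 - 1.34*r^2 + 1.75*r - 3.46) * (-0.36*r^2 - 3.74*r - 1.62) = 0.45*r^5 + 5.1574*r^4 + 6.4066*r^3 - 3.1286*r^2 + 10.1054*r + 5.6052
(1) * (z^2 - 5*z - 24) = z^2 - 5*z - 24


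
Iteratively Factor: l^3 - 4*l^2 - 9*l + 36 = (l - 3)*(l^2 - l - 12) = (l - 3)*(l + 3)*(l - 4)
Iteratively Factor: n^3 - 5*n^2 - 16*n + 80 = (n + 4)*(n^2 - 9*n + 20) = (n - 5)*(n + 4)*(n - 4)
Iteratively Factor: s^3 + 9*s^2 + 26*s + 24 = (s + 3)*(s^2 + 6*s + 8) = (s + 3)*(s + 4)*(s + 2)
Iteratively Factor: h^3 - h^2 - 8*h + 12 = (h + 3)*(h^2 - 4*h + 4) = (h - 2)*(h + 3)*(h - 2)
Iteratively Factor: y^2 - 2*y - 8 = (y - 4)*(y + 2)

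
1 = 1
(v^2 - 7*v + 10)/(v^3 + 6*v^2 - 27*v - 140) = (v - 2)/(v^2 + 11*v + 28)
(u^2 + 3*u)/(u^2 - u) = (u + 3)/(u - 1)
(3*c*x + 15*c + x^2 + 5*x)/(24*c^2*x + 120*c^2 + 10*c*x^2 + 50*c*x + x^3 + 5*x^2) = (3*c + x)/(24*c^2 + 10*c*x + x^2)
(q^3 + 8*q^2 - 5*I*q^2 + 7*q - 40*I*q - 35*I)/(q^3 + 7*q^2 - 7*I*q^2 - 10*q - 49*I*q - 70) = (q + 1)/(q - 2*I)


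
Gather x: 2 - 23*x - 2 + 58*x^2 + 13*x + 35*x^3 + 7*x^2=35*x^3 + 65*x^2 - 10*x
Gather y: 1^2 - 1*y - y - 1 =-2*y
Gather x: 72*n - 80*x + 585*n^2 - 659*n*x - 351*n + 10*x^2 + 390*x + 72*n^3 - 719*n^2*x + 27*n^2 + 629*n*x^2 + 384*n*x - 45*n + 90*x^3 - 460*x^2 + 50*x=72*n^3 + 612*n^2 - 324*n + 90*x^3 + x^2*(629*n - 450) + x*(-719*n^2 - 275*n + 360)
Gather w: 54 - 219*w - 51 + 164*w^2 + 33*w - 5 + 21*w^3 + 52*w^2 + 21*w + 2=21*w^3 + 216*w^2 - 165*w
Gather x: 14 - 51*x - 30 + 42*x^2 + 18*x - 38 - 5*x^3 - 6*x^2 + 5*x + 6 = -5*x^3 + 36*x^2 - 28*x - 48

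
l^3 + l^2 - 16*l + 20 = (l - 2)^2*(l + 5)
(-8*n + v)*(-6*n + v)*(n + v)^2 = 48*n^4 + 82*n^3*v + 21*n^2*v^2 - 12*n*v^3 + v^4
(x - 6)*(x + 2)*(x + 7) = x^3 + 3*x^2 - 40*x - 84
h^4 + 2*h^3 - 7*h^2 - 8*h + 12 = (h - 2)*(h - 1)*(h + 2)*(h + 3)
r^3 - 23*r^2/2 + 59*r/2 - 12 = (r - 8)*(r - 3)*(r - 1/2)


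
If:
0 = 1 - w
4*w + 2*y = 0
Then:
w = 1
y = -2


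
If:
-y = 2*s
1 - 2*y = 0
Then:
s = -1/4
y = 1/2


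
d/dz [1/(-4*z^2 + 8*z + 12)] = (z - 1)/(2*(-z^2 + 2*z + 3)^2)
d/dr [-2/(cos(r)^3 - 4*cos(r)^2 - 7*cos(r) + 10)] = 2*(-3*cos(r)^2 + 8*cos(r) + 7)*sin(r)/(cos(r)^3 - 4*cos(r)^2 - 7*cos(r) + 10)^2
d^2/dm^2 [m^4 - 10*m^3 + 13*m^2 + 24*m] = 12*m^2 - 60*m + 26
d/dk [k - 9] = 1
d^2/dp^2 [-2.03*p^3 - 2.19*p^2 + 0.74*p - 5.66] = -12.18*p - 4.38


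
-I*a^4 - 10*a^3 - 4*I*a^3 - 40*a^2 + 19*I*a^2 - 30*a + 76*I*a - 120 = (a + 4)*(a - 6*I)*(a - 5*I)*(-I*a + 1)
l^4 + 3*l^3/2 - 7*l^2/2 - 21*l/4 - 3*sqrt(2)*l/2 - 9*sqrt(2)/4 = (l + 3/2)*(l - 3*sqrt(2)/2)*(l + sqrt(2)/2)*(l + sqrt(2))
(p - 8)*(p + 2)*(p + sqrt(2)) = p^3 - 6*p^2 + sqrt(2)*p^2 - 16*p - 6*sqrt(2)*p - 16*sqrt(2)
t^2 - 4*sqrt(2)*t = t*(t - 4*sqrt(2))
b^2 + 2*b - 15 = (b - 3)*(b + 5)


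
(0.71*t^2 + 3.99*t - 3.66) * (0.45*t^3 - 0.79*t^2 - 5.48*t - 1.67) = 0.3195*t^5 + 1.2346*t^4 - 8.6899*t^3 - 20.1595*t^2 + 13.3935*t + 6.1122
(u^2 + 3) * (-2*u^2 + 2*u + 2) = -2*u^4 + 2*u^3 - 4*u^2 + 6*u + 6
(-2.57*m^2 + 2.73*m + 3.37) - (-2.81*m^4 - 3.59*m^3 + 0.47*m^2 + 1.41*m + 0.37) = 2.81*m^4 + 3.59*m^3 - 3.04*m^2 + 1.32*m + 3.0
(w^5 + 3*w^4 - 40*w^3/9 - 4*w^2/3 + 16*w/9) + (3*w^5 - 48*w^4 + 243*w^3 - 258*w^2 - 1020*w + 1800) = 4*w^5 - 45*w^4 + 2147*w^3/9 - 778*w^2/3 - 9164*w/9 + 1800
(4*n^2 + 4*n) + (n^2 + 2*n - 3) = 5*n^2 + 6*n - 3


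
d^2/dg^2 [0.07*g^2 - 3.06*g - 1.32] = 0.140000000000000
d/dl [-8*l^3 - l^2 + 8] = 2*l*(-12*l - 1)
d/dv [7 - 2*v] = -2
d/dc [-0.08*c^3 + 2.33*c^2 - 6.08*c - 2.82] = -0.24*c^2 + 4.66*c - 6.08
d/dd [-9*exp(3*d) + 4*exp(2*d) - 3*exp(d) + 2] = (-27*exp(2*d) + 8*exp(d) - 3)*exp(d)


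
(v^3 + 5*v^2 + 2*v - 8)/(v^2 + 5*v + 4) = (v^2 + v - 2)/(v + 1)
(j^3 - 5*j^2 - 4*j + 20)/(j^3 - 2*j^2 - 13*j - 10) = (j - 2)/(j + 1)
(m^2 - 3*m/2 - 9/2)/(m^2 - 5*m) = (2*m^2 - 3*m - 9)/(2*m*(m - 5))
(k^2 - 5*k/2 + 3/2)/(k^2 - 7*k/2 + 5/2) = (2*k - 3)/(2*k - 5)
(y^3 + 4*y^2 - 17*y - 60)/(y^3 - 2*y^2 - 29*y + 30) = (y^2 - y - 12)/(y^2 - 7*y + 6)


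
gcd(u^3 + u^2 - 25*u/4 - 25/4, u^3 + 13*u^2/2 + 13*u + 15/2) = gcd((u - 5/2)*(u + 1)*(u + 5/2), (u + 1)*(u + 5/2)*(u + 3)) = u^2 + 7*u/2 + 5/2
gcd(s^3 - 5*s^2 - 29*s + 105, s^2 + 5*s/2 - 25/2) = s + 5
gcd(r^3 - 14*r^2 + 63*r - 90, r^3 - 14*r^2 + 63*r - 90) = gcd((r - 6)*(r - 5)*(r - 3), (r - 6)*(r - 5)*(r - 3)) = r^3 - 14*r^2 + 63*r - 90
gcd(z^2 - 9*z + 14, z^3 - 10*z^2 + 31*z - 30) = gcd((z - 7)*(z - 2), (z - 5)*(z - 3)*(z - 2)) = z - 2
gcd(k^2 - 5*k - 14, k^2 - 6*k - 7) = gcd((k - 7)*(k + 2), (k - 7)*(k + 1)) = k - 7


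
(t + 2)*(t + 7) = t^2 + 9*t + 14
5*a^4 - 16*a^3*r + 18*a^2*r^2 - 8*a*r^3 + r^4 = (-5*a + r)*(-a + r)^3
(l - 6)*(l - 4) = l^2 - 10*l + 24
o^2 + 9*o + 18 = (o + 3)*(o + 6)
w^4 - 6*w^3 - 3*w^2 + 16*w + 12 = (w - 6)*(w - 2)*(w + 1)^2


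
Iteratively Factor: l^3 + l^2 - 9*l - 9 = (l + 3)*(l^2 - 2*l - 3) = (l - 3)*(l + 3)*(l + 1)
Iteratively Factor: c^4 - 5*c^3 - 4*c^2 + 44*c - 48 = (c - 2)*(c^3 - 3*c^2 - 10*c + 24) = (c - 2)^2*(c^2 - c - 12) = (c - 2)^2*(c + 3)*(c - 4)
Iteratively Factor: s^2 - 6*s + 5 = (s - 1)*(s - 5)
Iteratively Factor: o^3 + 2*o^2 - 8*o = (o + 4)*(o^2 - 2*o) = o*(o + 4)*(o - 2)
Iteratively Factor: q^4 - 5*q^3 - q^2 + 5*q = (q - 5)*(q^3 - q) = (q - 5)*(q - 1)*(q^2 + q) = q*(q - 5)*(q - 1)*(q + 1)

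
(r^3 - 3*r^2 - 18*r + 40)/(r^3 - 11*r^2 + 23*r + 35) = (r^2 + 2*r - 8)/(r^2 - 6*r - 7)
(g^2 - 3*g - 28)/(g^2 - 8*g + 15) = (g^2 - 3*g - 28)/(g^2 - 8*g + 15)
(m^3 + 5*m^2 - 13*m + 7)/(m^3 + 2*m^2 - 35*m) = (m^2 - 2*m + 1)/(m*(m - 5))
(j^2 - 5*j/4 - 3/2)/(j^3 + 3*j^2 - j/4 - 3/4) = (4*j^2 - 5*j - 6)/(4*j^3 + 12*j^2 - j - 3)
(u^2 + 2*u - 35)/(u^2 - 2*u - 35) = (-u^2 - 2*u + 35)/(-u^2 + 2*u + 35)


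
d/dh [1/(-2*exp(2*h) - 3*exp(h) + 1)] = (4*exp(h) + 3)*exp(h)/(2*exp(2*h) + 3*exp(h) - 1)^2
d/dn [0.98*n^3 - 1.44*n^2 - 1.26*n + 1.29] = 2.94*n^2 - 2.88*n - 1.26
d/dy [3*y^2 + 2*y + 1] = 6*y + 2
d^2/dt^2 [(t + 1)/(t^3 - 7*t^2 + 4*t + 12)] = 2*(3*t^2 - 24*t + 52)/(t^6 - 24*t^5 + 228*t^4 - 1088*t^3 + 2736*t^2 - 3456*t + 1728)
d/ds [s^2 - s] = 2*s - 1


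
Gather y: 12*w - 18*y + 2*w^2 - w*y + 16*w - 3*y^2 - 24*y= 2*w^2 + 28*w - 3*y^2 + y*(-w - 42)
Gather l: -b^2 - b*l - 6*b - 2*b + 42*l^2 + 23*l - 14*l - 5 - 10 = -b^2 - 8*b + 42*l^2 + l*(9 - b) - 15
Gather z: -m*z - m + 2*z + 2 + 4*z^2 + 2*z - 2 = -m + 4*z^2 + z*(4 - m)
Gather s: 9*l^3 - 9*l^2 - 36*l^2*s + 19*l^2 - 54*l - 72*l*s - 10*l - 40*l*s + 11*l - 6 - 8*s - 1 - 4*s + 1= 9*l^3 + 10*l^2 - 53*l + s*(-36*l^2 - 112*l - 12) - 6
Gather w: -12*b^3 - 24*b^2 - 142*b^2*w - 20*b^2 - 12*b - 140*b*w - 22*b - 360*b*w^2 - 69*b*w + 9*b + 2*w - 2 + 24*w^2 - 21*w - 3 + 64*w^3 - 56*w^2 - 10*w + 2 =-12*b^3 - 44*b^2 - 25*b + 64*w^3 + w^2*(-360*b - 32) + w*(-142*b^2 - 209*b - 29) - 3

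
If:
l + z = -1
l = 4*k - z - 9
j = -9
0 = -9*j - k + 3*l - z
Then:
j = -9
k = 2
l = -20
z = 19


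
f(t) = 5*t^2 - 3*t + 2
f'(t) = 10*t - 3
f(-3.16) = 61.41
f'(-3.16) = -34.60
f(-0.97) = 9.61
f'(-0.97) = -12.70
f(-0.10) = 2.35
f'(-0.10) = -4.00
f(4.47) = 88.49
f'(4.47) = 41.70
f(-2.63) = 44.47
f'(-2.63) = -29.30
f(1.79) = 12.65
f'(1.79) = 14.90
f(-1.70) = 21.55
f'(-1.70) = -20.00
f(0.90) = 3.35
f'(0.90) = 6.00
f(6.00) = 164.00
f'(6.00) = 57.00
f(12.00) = 686.00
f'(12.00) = 117.00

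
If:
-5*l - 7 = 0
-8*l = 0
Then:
No Solution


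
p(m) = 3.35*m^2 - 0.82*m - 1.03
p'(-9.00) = -61.12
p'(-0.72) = -5.64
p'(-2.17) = -15.36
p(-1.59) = 8.74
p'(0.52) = 2.66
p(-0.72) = 1.30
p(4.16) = 53.53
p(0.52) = -0.55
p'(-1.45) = -10.54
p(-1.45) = 7.20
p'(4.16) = 27.05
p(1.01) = 1.56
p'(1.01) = 5.95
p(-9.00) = 277.70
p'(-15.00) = -101.32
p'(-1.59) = -11.47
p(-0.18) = -0.77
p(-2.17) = 16.52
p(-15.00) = 765.02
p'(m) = 6.7*m - 0.82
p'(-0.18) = -2.03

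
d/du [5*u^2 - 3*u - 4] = 10*u - 3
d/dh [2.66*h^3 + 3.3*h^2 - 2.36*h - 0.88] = 7.98*h^2 + 6.6*h - 2.36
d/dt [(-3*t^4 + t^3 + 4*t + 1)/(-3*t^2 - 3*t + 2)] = (18*t^5 + 24*t^4 - 30*t^3 + 18*t^2 + 6*t + 11)/(9*t^4 + 18*t^3 - 3*t^2 - 12*t + 4)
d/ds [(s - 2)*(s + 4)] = 2*s + 2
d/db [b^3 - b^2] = b*(3*b - 2)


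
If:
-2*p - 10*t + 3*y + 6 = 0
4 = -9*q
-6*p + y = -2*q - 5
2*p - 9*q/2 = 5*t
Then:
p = 31/36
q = -4/9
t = 67/90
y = 19/18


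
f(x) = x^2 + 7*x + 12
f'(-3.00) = 1.00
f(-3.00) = 0.00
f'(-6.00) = -5.00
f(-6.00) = 6.00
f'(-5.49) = -3.98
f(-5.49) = 3.71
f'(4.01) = 15.02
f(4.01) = 56.15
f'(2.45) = 11.90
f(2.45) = 35.15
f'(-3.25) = 0.50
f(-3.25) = -0.19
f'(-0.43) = 6.14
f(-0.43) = 9.17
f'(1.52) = 10.04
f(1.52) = 24.95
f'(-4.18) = -1.36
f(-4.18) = 0.21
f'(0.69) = 8.38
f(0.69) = 17.31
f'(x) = 2*x + 7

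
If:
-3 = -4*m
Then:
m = 3/4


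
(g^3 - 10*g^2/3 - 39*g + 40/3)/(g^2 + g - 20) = (3*g^2 - 25*g + 8)/(3*(g - 4))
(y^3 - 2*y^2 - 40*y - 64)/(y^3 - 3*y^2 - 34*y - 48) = (y + 4)/(y + 3)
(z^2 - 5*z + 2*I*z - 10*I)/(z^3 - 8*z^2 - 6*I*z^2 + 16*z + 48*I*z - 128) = (z - 5)/(z^2 - 8*z*(1 + I) + 64*I)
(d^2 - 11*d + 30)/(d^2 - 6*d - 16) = (-d^2 + 11*d - 30)/(-d^2 + 6*d + 16)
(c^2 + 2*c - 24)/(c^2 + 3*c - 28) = (c + 6)/(c + 7)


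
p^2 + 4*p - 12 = (p - 2)*(p + 6)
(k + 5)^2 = k^2 + 10*k + 25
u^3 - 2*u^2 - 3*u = u*(u - 3)*(u + 1)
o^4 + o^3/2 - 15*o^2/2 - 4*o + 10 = (o - 5/2)*(o - 1)*(o + 2)^2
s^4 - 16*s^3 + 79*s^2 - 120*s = s*(s - 8)*(s - 5)*(s - 3)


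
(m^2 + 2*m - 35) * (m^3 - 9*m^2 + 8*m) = m^5 - 7*m^4 - 45*m^3 + 331*m^2 - 280*m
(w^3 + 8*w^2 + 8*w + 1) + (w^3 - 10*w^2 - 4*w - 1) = 2*w^3 - 2*w^2 + 4*w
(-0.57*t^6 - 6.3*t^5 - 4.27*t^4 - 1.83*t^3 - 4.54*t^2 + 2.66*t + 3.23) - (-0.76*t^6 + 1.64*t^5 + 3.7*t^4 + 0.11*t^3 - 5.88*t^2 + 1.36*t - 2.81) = 0.19*t^6 - 7.94*t^5 - 7.97*t^4 - 1.94*t^3 + 1.34*t^2 + 1.3*t + 6.04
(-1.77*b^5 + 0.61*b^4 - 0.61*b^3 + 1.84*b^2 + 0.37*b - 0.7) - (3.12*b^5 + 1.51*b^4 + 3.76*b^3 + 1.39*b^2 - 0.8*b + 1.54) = -4.89*b^5 - 0.9*b^4 - 4.37*b^3 + 0.45*b^2 + 1.17*b - 2.24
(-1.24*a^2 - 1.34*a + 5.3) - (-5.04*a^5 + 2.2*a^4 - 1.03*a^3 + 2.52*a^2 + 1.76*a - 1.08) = 5.04*a^5 - 2.2*a^4 + 1.03*a^3 - 3.76*a^2 - 3.1*a + 6.38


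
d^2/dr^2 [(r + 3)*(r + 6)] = 2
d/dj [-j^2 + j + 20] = 1 - 2*j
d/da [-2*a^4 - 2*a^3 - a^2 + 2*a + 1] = -8*a^3 - 6*a^2 - 2*a + 2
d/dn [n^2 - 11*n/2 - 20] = 2*n - 11/2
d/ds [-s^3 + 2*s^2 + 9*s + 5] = -3*s^2 + 4*s + 9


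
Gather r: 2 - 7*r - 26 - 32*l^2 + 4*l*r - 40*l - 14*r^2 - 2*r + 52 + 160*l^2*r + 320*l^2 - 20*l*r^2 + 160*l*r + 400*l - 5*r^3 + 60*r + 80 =288*l^2 + 360*l - 5*r^3 + r^2*(-20*l - 14) + r*(160*l^2 + 164*l + 51) + 108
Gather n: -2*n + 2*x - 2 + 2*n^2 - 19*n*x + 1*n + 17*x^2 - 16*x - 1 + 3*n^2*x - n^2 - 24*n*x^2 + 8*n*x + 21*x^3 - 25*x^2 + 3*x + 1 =n^2*(3*x + 1) + n*(-24*x^2 - 11*x - 1) + 21*x^3 - 8*x^2 - 11*x - 2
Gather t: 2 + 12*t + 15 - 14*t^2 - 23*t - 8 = -14*t^2 - 11*t + 9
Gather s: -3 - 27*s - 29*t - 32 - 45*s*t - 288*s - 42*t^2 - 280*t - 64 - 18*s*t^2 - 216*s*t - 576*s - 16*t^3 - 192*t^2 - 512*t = s*(-18*t^2 - 261*t - 891) - 16*t^3 - 234*t^2 - 821*t - 99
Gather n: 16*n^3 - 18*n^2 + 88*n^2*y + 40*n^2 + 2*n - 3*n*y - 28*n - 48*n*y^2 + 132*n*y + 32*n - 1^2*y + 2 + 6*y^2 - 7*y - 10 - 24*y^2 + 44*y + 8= 16*n^3 + n^2*(88*y + 22) + n*(-48*y^2 + 129*y + 6) - 18*y^2 + 36*y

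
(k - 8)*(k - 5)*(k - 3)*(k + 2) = k^4 - 14*k^3 + 47*k^2 + 38*k - 240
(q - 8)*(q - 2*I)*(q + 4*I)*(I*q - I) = I*q^4 - 2*q^3 - 9*I*q^3 + 18*q^2 + 16*I*q^2 - 16*q - 72*I*q + 64*I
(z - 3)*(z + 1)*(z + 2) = z^3 - 7*z - 6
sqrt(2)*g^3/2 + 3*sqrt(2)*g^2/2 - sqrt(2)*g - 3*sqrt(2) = (g + 3)*(g - sqrt(2))*(sqrt(2)*g/2 + 1)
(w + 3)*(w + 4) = w^2 + 7*w + 12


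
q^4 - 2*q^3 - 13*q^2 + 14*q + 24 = (q - 4)*(q - 2)*(q + 1)*(q + 3)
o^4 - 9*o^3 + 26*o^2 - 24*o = o*(o - 4)*(o - 3)*(o - 2)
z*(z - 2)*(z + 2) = z^3 - 4*z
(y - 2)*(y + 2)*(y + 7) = y^3 + 7*y^2 - 4*y - 28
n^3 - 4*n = n*(n - 2)*(n + 2)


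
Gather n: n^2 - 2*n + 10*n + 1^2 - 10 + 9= n^2 + 8*n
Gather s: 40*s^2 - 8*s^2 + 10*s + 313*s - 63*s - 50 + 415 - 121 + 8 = 32*s^2 + 260*s + 252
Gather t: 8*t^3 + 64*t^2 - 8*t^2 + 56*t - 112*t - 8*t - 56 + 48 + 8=8*t^3 + 56*t^2 - 64*t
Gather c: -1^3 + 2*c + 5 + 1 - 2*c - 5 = 0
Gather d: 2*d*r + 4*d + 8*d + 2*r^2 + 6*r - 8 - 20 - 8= d*(2*r + 12) + 2*r^2 + 6*r - 36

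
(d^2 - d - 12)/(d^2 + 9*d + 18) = (d - 4)/(d + 6)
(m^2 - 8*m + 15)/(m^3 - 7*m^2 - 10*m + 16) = (m^2 - 8*m + 15)/(m^3 - 7*m^2 - 10*m + 16)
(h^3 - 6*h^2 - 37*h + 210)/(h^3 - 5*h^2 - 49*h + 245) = (h + 6)/(h + 7)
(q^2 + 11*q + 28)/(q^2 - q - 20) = (q + 7)/(q - 5)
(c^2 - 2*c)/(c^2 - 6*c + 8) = c/(c - 4)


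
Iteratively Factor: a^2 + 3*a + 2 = (a + 1)*(a + 2)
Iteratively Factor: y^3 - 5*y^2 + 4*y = (y - 1)*(y^2 - 4*y) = (y - 4)*(y - 1)*(y)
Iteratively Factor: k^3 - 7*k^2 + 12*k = (k)*(k^2 - 7*k + 12) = k*(k - 4)*(k - 3)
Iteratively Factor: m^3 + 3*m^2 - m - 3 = (m + 3)*(m^2 - 1) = (m - 1)*(m + 3)*(m + 1)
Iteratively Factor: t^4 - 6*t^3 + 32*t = (t)*(t^3 - 6*t^2 + 32) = t*(t - 4)*(t^2 - 2*t - 8) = t*(t - 4)*(t + 2)*(t - 4)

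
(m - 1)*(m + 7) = m^2 + 6*m - 7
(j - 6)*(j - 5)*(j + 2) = j^3 - 9*j^2 + 8*j + 60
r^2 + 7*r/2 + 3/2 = (r + 1/2)*(r + 3)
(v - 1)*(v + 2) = v^2 + v - 2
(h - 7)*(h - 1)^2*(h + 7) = h^4 - 2*h^3 - 48*h^2 + 98*h - 49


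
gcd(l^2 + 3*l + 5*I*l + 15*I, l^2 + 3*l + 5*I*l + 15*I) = l^2 + l*(3 + 5*I) + 15*I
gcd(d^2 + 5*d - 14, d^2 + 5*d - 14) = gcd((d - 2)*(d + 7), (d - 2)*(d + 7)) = d^2 + 5*d - 14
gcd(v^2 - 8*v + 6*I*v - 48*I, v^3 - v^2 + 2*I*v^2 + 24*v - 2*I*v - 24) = v + 6*I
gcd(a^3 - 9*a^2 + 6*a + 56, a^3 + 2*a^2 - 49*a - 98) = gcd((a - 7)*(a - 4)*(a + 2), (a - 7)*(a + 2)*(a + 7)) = a^2 - 5*a - 14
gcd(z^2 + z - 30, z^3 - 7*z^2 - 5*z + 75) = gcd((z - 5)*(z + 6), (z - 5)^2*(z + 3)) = z - 5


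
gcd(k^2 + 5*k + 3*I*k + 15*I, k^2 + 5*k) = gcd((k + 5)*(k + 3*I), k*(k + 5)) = k + 5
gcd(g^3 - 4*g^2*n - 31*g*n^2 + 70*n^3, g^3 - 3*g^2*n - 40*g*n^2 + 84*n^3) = g^2 - 9*g*n + 14*n^2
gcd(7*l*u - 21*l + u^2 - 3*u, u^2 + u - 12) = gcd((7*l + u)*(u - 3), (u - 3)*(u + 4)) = u - 3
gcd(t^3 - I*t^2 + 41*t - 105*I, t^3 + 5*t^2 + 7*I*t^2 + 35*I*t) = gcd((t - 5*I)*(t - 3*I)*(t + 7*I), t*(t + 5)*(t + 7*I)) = t + 7*I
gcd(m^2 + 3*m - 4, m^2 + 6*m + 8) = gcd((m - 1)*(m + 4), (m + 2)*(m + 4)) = m + 4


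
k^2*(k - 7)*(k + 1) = k^4 - 6*k^3 - 7*k^2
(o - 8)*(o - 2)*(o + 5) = o^3 - 5*o^2 - 34*o + 80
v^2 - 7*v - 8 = (v - 8)*(v + 1)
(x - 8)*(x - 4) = x^2 - 12*x + 32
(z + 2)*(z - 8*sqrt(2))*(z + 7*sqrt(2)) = z^3 - sqrt(2)*z^2 + 2*z^2 - 112*z - 2*sqrt(2)*z - 224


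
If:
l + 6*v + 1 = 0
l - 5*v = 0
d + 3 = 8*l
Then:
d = -73/11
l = -5/11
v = -1/11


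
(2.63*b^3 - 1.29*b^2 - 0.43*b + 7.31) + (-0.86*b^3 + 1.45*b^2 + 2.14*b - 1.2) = 1.77*b^3 + 0.16*b^2 + 1.71*b + 6.11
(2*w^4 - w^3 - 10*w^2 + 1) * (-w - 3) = -2*w^5 - 5*w^4 + 13*w^3 + 30*w^2 - w - 3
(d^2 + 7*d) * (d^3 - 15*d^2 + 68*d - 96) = d^5 - 8*d^4 - 37*d^3 + 380*d^2 - 672*d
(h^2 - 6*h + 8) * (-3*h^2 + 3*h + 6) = -3*h^4 + 21*h^3 - 36*h^2 - 12*h + 48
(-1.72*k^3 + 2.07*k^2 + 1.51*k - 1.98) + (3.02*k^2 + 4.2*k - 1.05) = -1.72*k^3 + 5.09*k^2 + 5.71*k - 3.03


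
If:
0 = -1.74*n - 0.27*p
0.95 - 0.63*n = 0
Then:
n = 1.51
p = -9.72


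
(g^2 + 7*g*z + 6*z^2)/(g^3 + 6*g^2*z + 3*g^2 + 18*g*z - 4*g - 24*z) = (g + z)/(g^2 + 3*g - 4)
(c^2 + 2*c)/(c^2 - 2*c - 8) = c/(c - 4)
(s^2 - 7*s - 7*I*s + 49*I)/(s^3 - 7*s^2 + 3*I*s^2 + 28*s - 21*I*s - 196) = (s - 7*I)/(s^2 + 3*I*s + 28)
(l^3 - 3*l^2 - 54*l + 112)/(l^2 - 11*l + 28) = (l^3 - 3*l^2 - 54*l + 112)/(l^2 - 11*l + 28)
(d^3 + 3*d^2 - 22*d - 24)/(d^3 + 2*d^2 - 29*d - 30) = (d - 4)/(d - 5)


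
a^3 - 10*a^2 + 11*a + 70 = (a - 7)*(a - 5)*(a + 2)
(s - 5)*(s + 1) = s^2 - 4*s - 5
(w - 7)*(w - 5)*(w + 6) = w^3 - 6*w^2 - 37*w + 210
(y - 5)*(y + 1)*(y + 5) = y^3 + y^2 - 25*y - 25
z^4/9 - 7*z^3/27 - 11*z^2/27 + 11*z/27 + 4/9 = (z/3 + 1/3)^2*(z - 3)*(z - 4/3)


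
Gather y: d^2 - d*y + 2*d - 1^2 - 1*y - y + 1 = d^2 + 2*d + y*(-d - 2)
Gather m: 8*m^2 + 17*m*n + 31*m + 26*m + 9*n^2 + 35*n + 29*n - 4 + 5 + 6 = 8*m^2 + m*(17*n + 57) + 9*n^2 + 64*n + 7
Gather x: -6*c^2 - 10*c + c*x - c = -6*c^2 + c*x - 11*c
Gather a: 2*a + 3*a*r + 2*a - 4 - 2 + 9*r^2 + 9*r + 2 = a*(3*r + 4) + 9*r^2 + 9*r - 4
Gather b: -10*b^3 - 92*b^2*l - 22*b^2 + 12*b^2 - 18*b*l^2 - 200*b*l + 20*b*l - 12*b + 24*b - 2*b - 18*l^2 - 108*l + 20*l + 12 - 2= -10*b^3 + b^2*(-92*l - 10) + b*(-18*l^2 - 180*l + 10) - 18*l^2 - 88*l + 10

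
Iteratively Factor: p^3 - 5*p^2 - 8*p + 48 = (p + 3)*(p^2 - 8*p + 16) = (p - 4)*(p + 3)*(p - 4)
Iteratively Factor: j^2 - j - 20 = (j - 5)*(j + 4)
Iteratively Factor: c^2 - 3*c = (c)*(c - 3)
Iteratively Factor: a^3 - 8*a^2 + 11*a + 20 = (a + 1)*(a^2 - 9*a + 20) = (a - 5)*(a + 1)*(a - 4)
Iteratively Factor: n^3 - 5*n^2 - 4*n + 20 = (n - 2)*(n^2 - 3*n - 10) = (n - 5)*(n - 2)*(n + 2)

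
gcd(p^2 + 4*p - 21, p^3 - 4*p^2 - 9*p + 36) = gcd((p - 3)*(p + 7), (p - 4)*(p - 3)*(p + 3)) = p - 3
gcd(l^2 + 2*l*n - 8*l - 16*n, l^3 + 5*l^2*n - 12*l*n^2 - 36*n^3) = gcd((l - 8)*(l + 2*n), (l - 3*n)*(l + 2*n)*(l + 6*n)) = l + 2*n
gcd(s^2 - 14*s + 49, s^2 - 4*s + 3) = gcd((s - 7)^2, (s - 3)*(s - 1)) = 1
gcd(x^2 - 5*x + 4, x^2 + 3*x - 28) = x - 4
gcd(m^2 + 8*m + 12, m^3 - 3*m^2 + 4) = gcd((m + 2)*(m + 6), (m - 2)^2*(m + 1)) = 1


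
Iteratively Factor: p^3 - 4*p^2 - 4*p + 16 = (p - 4)*(p^2 - 4) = (p - 4)*(p + 2)*(p - 2)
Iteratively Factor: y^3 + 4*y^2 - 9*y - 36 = (y + 3)*(y^2 + y - 12) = (y - 3)*(y + 3)*(y + 4)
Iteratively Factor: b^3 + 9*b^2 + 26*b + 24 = (b + 2)*(b^2 + 7*b + 12) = (b + 2)*(b + 3)*(b + 4)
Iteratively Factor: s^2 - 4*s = (s)*(s - 4)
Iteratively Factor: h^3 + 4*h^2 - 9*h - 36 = (h - 3)*(h^2 + 7*h + 12) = (h - 3)*(h + 4)*(h + 3)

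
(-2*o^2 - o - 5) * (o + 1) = -2*o^3 - 3*o^2 - 6*o - 5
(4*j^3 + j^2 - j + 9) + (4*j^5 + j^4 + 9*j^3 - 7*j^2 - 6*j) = 4*j^5 + j^4 + 13*j^3 - 6*j^2 - 7*j + 9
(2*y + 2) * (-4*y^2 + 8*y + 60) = -8*y^3 + 8*y^2 + 136*y + 120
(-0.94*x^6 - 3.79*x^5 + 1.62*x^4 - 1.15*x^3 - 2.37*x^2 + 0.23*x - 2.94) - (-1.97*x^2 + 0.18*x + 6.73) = -0.94*x^6 - 3.79*x^5 + 1.62*x^4 - 1.15*x^3 - 0.4*x^2 + 0.05*x - 9.67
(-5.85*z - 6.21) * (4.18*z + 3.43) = -24.453*z^2 - 46.0233*z - 21.3003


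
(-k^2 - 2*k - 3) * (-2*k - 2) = 2*k^3 + 6*k^2 + 10*k + 6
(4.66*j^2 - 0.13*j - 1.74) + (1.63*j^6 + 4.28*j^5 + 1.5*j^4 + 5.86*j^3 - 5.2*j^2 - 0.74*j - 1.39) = 1.63*j^6 + 4.28*j^5 + 1.5*j^4 + 5.86*j^3 - 0.54*j^2 - 0.87*j - 3.13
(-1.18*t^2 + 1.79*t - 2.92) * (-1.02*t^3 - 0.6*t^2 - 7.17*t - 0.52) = 1.2036*t^5 - 1.1178*t^4 + 10.365*t^3 - 10.4687*t^2 + 20.0056*t + 1.5184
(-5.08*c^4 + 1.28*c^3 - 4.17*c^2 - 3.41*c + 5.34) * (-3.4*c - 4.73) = 17.272*c^5 + 19.6764*c^4 + 8.1236*c^3 + 31.3181*c^2 - 2.0267*c - 25.2582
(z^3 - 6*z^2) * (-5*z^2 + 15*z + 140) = -5*z^5 + 45*z^4 + 50*z^3 - 840*z^2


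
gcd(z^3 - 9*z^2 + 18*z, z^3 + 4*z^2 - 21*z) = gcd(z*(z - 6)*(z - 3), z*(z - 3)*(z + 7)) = z^2 - 3*z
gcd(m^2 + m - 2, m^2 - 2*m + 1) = m - 1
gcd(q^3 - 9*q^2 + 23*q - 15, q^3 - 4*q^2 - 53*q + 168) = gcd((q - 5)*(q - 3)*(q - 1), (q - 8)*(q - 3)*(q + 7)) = q - 3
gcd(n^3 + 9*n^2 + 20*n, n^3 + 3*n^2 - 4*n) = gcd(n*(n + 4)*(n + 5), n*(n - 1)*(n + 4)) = n^2 + 4*n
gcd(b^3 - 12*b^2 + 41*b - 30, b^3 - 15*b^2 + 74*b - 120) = b^2 - 11*b + 30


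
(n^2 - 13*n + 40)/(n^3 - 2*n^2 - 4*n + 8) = (n^2 - 13*n + 40)/(n^3 - 2*n^2 - 4*n + 8)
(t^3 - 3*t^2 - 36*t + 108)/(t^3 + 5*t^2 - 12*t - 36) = (t - 6)/(t + 2)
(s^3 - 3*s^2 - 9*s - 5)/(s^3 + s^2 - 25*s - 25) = (s + 1)/(s + 5)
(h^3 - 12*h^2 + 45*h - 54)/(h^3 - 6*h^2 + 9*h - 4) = (h^3 - 12*h^2 + 45*h - 54)/(h^3 - 6*h^2 + 9*h - 4)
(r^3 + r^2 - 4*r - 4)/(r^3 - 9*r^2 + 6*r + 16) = (r + 2)/(r - 8)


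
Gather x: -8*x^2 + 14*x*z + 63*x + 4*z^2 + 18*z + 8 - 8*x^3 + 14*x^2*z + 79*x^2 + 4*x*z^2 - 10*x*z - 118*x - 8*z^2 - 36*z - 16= -8*x^3 + x^2*(14*z + 71) + x*(4*z^2 + 4*z - 55) - 4*z^2 - 18*z - 8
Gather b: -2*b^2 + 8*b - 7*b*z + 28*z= -2*b^2 + b*(8 - 7*z) + 28*z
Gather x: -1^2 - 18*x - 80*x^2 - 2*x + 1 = -80*x^2 - 20*x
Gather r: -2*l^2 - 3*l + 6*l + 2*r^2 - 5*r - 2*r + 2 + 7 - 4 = -2*l^2 + 3*l + 2*r^2 - 7*r + 5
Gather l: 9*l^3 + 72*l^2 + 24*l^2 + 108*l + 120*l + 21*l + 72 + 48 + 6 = 9*l^3 + 96*l^2 + 249*l + 126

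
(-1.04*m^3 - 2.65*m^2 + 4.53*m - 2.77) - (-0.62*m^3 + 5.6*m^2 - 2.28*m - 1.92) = -0.42*m^3 - 8.25*m^2 + 6.81*m - 0.85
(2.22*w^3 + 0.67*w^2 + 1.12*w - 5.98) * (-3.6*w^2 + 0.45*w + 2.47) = -7.992*w^5 - 1.413*w^4 + 1.7529*w^3 + 23.6869*w^2 + 0.0754000000000001*w - 14.7706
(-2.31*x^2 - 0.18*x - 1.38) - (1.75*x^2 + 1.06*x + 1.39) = -4.06*x^2 - 1.24*x - 2.77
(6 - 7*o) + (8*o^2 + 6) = 8*o^2 - 7*o + 12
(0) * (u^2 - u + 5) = 0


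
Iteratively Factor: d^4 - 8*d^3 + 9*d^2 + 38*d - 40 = (d - 5)*(d^3 - 3*d^2 - 6*d + 8) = (d - 5)*(d + 2)*(d^2 - 5*d + 4) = (d - 5)*(d - 4)*(d + 2)*(d - 1)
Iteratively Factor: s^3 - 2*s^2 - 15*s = (s - 5)*(s^2 + 3*s) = s*(s - 5)*(s + 3)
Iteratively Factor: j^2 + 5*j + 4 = (j + 1)*(j + 4)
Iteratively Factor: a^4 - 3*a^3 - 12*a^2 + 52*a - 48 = (a - 3)*(a^3 - 12*a + 16) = (a - 3)*(a + 4)*(a^2 - 4*a + 4) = (a - 3)*(a - 2)*(a + 4)*(a - 2)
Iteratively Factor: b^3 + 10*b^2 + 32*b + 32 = (b + 4)*(b^2 + 6*b + 8) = (b + 2)*(b + 4)*(b + 4)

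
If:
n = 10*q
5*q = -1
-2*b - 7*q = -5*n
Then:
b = -43/10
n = -2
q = -1/5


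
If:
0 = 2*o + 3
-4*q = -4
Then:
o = -3/2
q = 1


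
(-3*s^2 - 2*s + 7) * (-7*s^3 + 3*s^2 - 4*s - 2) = 21*s^5 + 5*s^4 - 43*s^3 + 35*s^2 - 24*s - 14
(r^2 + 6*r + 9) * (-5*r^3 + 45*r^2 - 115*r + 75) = -5*r^5 + 15*r^4 + 110*r^3 - 210*r^2 - 585*r + 675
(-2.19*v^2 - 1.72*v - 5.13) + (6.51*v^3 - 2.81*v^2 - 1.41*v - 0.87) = 6.51*v^3 - 5.0*v^2 - 3.13*v - 6.0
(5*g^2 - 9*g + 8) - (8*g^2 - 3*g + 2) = -3*g^2 - 6*g + 6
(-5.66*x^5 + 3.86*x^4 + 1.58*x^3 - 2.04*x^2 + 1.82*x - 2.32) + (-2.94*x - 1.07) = -5.66*x^5 + 3.86*x^4 + 1.58*x^3 - 2.04*x^2 - 1.12*x - 3.39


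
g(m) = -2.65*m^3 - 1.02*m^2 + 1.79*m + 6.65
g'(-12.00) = -1118.53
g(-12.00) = 4417.49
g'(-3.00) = -63.64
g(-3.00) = 63.65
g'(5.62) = -260.77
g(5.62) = -485.89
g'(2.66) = -59.89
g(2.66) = -45.68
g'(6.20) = -316.46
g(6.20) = -653.03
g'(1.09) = -9.88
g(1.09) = 3.96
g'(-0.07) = 1.89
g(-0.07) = 6.52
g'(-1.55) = -14.15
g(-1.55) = 11.29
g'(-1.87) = -22.20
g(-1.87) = 17.06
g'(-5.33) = -213.19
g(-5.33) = 369.39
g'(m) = -7.95*m^2 - 2.04*m + 1.79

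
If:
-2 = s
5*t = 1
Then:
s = -2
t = 1/5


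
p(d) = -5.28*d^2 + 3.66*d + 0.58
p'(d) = 3.66 - 10.56*d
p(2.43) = -21.70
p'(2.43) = -22.00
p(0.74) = 0.40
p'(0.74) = -4.15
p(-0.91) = -7.12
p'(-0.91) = 13.27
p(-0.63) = -3.82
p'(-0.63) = 10.31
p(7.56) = -273.52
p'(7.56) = -76.17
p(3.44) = -49.31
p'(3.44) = -32.67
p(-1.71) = -21.12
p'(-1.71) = 21.72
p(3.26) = -43.60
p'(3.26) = -30.77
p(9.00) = -394.16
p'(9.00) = -91.38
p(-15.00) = -1242.32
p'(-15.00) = 162.06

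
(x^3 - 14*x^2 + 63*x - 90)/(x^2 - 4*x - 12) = (x^2 - 8*x + 15)/(x + 2)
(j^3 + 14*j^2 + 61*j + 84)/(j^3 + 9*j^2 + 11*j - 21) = (j + 4)/(j - 1)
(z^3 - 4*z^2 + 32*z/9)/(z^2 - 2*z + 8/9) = z*(3*z - 8)/(3*z - 2)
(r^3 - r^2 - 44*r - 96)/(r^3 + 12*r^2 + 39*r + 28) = (r^2 - 5*r - 24)/(r^2 + 8*r + 7)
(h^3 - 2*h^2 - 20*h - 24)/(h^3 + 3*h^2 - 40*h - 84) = (h + 2)/(h + 7)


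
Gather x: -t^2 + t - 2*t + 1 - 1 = -t^2 - t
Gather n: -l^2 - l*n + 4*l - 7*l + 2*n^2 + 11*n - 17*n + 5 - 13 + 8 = -l^2 - 3*l + 2*n^2 + n*(-l - 6)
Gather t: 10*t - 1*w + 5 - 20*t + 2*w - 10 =-10*t + w - 5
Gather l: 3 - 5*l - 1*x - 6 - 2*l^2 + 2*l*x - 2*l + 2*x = -2*l^2 + l*(2*x - 7) + x - 3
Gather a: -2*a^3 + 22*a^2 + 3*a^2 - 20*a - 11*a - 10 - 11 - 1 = -2*a^3 + 25*a^2 - 31*a - 22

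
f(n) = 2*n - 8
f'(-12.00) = 2.00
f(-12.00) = -32.00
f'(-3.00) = 2.00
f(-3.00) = -14.00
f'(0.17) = 2.00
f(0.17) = -7.66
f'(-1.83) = 2.00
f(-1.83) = -11.66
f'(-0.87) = 2.00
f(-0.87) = -9.74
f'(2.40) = 2.00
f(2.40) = -3.20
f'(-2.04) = 2.00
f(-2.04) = -12.08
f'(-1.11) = 2.00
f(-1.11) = -10.22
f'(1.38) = 2.00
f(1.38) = -5.24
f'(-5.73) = 2.00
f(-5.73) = -19.46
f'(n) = 2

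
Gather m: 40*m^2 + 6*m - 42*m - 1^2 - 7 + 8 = 40*m^2 - 36*m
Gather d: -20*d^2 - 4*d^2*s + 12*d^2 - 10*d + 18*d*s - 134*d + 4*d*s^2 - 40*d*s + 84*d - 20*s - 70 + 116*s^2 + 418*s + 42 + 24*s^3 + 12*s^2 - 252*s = d^2*(-4*s - 8) + d*(4*s^2 - 22*s - 60) + 24*s^3 + 128*s^2 + 146*s - 28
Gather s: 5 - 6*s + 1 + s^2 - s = s^2 - 7*s + 6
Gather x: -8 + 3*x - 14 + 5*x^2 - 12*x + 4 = 5*x^2 - 9*x - 18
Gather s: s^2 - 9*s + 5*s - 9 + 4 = s^2 - 4*s - 5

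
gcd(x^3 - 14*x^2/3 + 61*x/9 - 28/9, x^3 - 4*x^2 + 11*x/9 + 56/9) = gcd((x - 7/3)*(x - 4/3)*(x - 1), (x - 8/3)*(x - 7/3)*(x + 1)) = x - 7/3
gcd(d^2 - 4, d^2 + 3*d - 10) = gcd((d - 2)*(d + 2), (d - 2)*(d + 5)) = d - 2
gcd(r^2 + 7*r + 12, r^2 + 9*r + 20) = r + 4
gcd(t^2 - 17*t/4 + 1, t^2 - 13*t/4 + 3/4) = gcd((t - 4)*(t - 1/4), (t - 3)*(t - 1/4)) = t - 1/4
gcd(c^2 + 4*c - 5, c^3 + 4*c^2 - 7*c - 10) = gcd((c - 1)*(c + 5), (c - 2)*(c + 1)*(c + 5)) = c + 5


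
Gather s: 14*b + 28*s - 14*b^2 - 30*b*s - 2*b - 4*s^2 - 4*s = -14*b^2 + 12*b - 4*s^2 + s*(24 - 30*b)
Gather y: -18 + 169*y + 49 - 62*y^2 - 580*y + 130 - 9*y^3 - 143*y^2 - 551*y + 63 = -9*y^3 - 205*y^2 - 962*y + 224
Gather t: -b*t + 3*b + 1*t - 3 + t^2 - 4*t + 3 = 3*b + t^2 + t*(-b - 3)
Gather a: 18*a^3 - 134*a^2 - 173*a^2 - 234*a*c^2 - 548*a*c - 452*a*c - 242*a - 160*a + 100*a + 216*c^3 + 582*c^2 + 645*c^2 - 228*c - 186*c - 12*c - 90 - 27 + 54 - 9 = 18*a^3 - 307*a^2 + a*(-234*c^2 - 1000*c - 302) + 216*c^3 + 1227*c^2 - 426*c - 72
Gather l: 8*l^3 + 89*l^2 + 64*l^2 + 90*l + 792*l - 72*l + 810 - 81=8*l^3 + 153*l^2 + 810*l + 729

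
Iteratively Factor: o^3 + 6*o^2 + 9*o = (o + 3)*(o^2 + 3*o) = (o + 3)^2*(o)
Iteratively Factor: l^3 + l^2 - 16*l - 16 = (l - 4)*(l^2 + 5*l + 4) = (l - 4)*(l + 4)*(l + 1)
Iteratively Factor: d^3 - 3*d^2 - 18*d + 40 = (d - 5)*(d^2 + 2*d - 8) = (d - 5)*(d + 4)*(d - 2)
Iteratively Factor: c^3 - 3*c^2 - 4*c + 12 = (c - 2)*(c^2 - c - 6) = (c - 2)*(c + 2)*(c - 3)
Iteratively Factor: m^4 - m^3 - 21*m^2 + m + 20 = (m + 4)*(m^3 - 5*m^2 - m + 5) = (m - 5)*(m + 4)*(m^2 - 1) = (m - 5)*(m + 1)*(m + 4)*(m - 1)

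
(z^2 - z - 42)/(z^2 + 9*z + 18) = (z - 7)/(z + 3)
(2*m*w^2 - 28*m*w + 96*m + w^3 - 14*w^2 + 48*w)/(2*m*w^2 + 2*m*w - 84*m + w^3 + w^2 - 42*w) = (w - 8)/(w + 7)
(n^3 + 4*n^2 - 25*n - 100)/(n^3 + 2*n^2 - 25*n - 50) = (n + 4)/(n + 2)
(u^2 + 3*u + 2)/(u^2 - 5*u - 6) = (u + 2)/(u - 6)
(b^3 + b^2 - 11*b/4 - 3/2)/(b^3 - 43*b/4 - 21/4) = (2*b^2 + b - 6)/(2*b^2 - b - 21)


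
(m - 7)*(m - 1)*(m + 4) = m^3 - 4*m^2 - 25*m + 28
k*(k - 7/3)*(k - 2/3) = k^3 - 3*k^2 + 14*k/9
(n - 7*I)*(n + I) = n^2 - 6*I*n + 7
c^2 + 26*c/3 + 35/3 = (c + 5/3)*(c + 7)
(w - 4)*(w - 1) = w^2 - 5*w + 4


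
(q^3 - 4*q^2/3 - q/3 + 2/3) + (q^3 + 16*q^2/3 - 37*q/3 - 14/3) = 2*q^3 + 4*q^2 - 38*q/3 - 4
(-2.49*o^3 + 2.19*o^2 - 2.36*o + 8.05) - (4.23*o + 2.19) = -2.49*o^3 + 2.19*o^2 - 6.59*o + 5.86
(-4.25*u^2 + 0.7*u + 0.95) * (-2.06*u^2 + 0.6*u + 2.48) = 8.755*u^4 - 3.992*u^3 - 12.077*u^2 + 2.306*u + 2.356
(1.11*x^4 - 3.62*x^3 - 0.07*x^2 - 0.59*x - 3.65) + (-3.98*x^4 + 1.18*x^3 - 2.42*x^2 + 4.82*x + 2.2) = -2.87*x^4 - 2.44*x^3 - 2.49*x^2 + 4.23*x - 1.45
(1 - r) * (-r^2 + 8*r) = r^3 - 9*r^2 + 8*r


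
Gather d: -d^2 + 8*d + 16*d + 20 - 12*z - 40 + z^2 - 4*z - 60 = -d^2 + 24*d + z^2 - 16*z - 80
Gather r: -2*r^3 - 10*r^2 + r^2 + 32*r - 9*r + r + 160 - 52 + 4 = -2*r^3 - 9*r^2 + 24*r + 112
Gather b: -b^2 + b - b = -b^2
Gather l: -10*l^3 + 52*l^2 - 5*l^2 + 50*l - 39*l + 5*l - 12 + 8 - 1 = -10*l^3 + 47*l^2 + 16*l - 5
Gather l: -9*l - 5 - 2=-9*l - 7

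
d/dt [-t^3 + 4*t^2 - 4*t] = -3*t^2 + 8*t - 4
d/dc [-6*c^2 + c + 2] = 1 - 12*c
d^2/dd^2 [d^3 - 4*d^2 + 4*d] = 6*d - 8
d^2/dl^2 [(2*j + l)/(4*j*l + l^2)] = 2*(3*l*(-2*j - l)*(4*j + l) + 4*(2*j + l)^3)/(l^3*(4*j + l)^3)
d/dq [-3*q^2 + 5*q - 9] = 5 - 6*q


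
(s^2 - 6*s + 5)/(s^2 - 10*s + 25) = (s - 1)/(s - 5)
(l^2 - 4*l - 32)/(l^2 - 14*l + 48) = (l + 4)/(l - 6)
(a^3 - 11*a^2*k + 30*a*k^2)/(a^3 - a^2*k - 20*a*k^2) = (a - 6*k)/(a + 4*k)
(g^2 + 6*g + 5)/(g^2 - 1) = (g + 5)/(g - 1)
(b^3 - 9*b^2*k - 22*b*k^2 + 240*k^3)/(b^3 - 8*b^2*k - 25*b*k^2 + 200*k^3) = (b - 6*k)/(b - 5*k)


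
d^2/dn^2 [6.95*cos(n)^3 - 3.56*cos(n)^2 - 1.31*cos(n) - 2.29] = -3.9025*cos(n) + 7.12*cos(2*n) - 15.6375*cos(3*n)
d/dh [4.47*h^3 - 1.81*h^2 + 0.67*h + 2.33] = 13.41*h^2 - 3.62*h + 0.67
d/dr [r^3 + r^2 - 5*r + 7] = 3*r^2 + 2*r - 5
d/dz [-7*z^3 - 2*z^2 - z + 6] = -21*z^2 - 4*z - 1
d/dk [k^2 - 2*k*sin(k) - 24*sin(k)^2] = -2*k*cos(k) + 2*k - 2*sin(k) - 24*sin(2*k)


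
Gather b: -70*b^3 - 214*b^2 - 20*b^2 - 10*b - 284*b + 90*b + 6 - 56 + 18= -70*b^3 - 234*b^2 - 204*b - 32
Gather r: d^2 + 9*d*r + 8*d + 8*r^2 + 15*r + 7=d^2 + 8*d + 8*r^2 + r*(9*d + 15) + 7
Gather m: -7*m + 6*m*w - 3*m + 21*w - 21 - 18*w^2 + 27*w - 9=m*(6*w - 10) - 18*w^2 + 48*w - 30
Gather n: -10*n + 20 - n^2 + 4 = -n^2 - 10*n + 24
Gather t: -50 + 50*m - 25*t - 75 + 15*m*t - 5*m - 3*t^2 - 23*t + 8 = 45*m - 3*t^2 + t*(15*m - 48) - 117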